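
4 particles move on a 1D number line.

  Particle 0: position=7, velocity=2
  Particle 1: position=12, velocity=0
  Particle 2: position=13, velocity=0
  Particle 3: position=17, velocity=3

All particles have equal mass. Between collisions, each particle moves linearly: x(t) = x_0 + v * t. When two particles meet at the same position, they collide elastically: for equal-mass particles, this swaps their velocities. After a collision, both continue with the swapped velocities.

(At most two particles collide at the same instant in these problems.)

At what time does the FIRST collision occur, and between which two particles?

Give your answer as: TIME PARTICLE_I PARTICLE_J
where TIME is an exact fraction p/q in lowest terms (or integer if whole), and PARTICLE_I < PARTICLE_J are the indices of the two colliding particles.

Pair (0,1): pos 7,12 vel 2,0 -> gap=5, closing at 2/unit, collide at t=5/2
Pair (1,2): pos 12,13 vel 0,0 -> not approaching (rel speed 0 <= 0)
Pair (2,3): pos 13,17 vel 0,3 -> not approaching (rel speed -3 <= 0)
Earliest collision: t=5/2 between 0 and 1

Answer: 5/2 0 1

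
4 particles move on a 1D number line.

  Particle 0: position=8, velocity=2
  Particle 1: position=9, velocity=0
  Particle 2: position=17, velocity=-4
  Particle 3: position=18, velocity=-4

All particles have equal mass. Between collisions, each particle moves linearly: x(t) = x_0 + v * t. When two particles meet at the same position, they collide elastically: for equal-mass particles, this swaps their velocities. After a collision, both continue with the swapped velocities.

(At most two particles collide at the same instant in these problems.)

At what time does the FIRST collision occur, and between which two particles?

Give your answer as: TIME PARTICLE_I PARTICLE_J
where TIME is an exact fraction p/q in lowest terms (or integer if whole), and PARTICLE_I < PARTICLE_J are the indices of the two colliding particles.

Pair (0,1): pos 8,9 vel 2,0 -> gap=1, closing at 2/unit, collide at t=1/2
Pair (1,2): pos 9,17 vel 0,-4 -> gap=8, closing at 4/unit, collide at t=2
Pair (2,3): pos 17,18 vel -4,-4 -> not approaching (rel speed 0 <= 0)
Earliest collision: t=1/2 between 0 and 1

Answer: 1/2 0 1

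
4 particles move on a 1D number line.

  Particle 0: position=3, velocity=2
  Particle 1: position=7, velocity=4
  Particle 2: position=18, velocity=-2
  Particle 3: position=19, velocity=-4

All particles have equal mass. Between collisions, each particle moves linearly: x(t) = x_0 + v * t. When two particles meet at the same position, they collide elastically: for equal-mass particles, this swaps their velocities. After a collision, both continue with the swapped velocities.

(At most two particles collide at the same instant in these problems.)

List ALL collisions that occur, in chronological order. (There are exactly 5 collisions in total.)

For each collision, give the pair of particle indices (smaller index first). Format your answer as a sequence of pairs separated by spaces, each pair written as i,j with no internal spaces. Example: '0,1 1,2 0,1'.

Answer: 2,3 1,2 2,3 0,1 1,2

Derivation:
Collision at t=1/2: particles 2 and 3 swap velocities; positions: p0=4 p1=9 p2=17 p3=17; velocities now: v0=2 v1=4 v2=-4 v3=-2
Collision at t=3/2: particles 1 and 2 swap velocities; positions: p0=6 p1=13 p2=13 p3=15; velocities now: v0=2 v1=-4 v2=4 v3=-2
Collision at t=11/6: particles 2 and 3 swap velocities; positions: p0=20/3 p1=35/3 p2=43/3 p3=43/3; velocities now: v0=2 v1=-4 v2=-2 v3=4
Collision at t=8/3: particles 0 and 1 swap velocities; positions: p0=25/3 p1=25/3 p2=38/3 p3=53/3; velocities now: v0=-4 v1=2 v2=-2 v3=4
Collision at t=15/4: particles 1 and 2 swap velocities; positions: p0=4 p1=21/2 p2=21/2 p3=22; velocities now: v0=-4 v1=-2 v2=2 v3=4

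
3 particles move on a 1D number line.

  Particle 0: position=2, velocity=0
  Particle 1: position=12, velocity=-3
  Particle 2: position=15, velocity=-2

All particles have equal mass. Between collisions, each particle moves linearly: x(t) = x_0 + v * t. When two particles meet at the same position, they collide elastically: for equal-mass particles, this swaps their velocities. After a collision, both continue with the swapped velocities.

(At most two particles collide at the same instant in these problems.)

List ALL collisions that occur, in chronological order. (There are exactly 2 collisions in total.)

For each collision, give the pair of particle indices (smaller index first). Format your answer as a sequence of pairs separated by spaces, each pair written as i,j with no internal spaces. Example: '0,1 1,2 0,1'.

Answer: 0,1 1,2

Derivation:
Collision at t=10/3: particles 0 and 1 swap velocities; positions: p0=2 p1=2 p2=25/3; velocities now: v0=-3 v1=0 v2=-2
Collision at t=13/2: particles 1 and 2 swap velocities; positions: p0=-15/2 p1=2 p2=2; velocities now: v0=-3 v1=-2 v2=0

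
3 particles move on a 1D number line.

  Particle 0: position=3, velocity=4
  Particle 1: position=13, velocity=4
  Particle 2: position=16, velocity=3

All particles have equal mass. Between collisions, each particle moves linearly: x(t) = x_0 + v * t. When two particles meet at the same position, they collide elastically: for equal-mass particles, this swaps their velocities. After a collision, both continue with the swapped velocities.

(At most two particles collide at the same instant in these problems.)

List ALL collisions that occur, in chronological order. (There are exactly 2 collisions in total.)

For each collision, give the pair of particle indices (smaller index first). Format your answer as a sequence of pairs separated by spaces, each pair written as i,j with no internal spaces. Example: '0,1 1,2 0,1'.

Answer: 1,2 0,1

Derivation:
Collision at t=3: particles 1 and 2 swap velocities; positions: p0=15 p1=25 p2=25; velocities now: v0=4 v1=3 v2=4
Collision at t=13: particles 0 and 1 swap velocities; positions: p0=55 p1=55 p2=65; velocities now: v0=3 v1=4 v2=4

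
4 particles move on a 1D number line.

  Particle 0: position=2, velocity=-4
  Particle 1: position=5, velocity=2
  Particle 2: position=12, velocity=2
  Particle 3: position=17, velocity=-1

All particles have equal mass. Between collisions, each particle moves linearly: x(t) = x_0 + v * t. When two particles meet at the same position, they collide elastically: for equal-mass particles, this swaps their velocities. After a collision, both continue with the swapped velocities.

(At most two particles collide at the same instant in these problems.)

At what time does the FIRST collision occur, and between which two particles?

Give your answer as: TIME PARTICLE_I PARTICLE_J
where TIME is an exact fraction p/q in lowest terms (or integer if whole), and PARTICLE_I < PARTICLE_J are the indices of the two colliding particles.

Pair (0,1): pos 2,5 vel -4,2 -> not approaching (rel speed -6 <= 0)
Pair (1,2): pos 5,12 vel 2,2 -> not approaching (rel speed 0 <= 0)
Pair (2,3): pos 12,17 vel 2,-1 -> gap=5, closing at 3/unit, collide at t=5/3
Earliest collision: t=5/3 between 2 and 3

Answer: 5/3 2 3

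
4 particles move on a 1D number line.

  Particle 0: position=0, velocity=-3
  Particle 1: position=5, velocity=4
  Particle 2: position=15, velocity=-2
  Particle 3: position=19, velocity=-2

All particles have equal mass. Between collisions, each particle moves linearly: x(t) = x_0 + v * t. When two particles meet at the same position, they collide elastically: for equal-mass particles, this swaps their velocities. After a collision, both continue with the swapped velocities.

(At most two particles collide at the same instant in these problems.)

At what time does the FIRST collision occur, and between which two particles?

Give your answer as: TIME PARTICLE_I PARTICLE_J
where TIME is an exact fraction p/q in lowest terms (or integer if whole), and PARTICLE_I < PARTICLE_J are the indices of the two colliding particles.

Pair (0,1): pos 0,5 vel -3,4 -> not approaching (rel speed -7 <= 0)
Pair (1,2): pos 5,15 vel 4,-2 -> gap=10, closing at 6/unit, collide at t=5/3
Pair (2,3): pos 15,19 vel -2,-2 -> not approaching (rel speed 0 <= 0)
Earliest collision: t=5/3 between 1 and 2

Answer: 5/3 1 2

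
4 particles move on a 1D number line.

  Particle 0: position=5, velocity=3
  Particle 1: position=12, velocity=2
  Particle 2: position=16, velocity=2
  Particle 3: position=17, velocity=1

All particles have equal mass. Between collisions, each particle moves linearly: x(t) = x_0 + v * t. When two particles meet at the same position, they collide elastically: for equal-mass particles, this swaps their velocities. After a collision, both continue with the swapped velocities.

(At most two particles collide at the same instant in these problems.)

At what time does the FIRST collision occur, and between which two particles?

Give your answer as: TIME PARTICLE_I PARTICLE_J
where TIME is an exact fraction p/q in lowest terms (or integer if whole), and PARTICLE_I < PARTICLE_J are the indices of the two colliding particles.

Pair (0,1): pos 5,12 vel 3,2 -> gap=7, closing at 1/unit, collide at t=7
Pair (1,2): pos 12,16 vel 2,2 -> not approaching (rel speed 0 <= 0)
Pair (2,3): pos 16,17 vel 2,1 -> gap=1, closing at 1/unit, collide at t=1
Earliest collision: t=1 between 2 and 3

Answer: 1 2 3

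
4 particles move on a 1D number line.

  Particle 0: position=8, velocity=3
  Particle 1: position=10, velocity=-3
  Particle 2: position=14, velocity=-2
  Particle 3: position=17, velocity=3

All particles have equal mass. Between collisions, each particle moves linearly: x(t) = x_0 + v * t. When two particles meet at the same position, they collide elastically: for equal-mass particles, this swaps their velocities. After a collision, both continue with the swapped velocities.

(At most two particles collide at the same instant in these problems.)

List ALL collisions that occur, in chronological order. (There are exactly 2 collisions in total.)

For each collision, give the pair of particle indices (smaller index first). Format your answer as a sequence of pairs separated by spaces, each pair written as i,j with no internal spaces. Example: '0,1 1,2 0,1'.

Answer: 0,1 1,2

Derivation:
Collision at t=1/3: particles 0 and 1 swap velocities; positions: p0=9 p1=9 p2=40/3 p3=18; velocities now: v0=-3 v1=3 v2=-2 v3=3
Collision at t=6/5: particles 1 and 2 swap velocities; positions: p0=32/5 p1=58/5 p2=58/5 p3=103/5; velocities now: v0=-3 v1=-2 v2=3 v3=3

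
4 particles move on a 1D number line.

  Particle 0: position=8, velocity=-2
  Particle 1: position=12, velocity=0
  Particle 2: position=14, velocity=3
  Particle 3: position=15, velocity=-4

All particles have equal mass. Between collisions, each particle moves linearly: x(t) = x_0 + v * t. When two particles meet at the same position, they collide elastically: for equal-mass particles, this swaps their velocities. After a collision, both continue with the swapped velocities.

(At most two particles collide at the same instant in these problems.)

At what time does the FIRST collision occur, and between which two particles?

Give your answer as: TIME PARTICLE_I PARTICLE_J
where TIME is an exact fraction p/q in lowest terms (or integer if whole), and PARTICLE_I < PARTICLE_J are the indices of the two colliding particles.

Answer: 1/7 2 3

Derivation:
Pair (0,1): pos 8,12 vel -2,0 -> not approaching (rel speed -2 <= 0)
Pair (1,2): pos 12,14 vel 0,3 -> not approaching (rel speed -3 <= 0)
Pair (2,3): pos 14,15 vel 3,-4 -> gap=1, closing at 7/unit, collide at t=1/7
Earliest collision: t=1/7 between 2 and 3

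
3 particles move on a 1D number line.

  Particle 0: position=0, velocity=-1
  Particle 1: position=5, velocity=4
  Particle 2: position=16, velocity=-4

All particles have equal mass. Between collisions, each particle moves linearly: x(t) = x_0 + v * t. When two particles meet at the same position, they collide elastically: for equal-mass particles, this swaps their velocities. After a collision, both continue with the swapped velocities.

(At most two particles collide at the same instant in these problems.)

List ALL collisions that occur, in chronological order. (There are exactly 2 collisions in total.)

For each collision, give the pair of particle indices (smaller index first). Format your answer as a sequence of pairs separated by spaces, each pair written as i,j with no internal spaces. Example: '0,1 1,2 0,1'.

Answer: 1,2 0,1

Derivation:
Collision at t=11/8: particles 1 and 2 swap velocities; positions: p0=-11/8 p1=21/2 p2=21/2; velocities now: v0=-1 v1=-4 v2=4
Collision at t=16/3: particles 0 and 1 swap velocities; positions: p0=-16/3 p1=-16/3 p2=79/3; velocities now: v0=-4 v1=-1 v2=4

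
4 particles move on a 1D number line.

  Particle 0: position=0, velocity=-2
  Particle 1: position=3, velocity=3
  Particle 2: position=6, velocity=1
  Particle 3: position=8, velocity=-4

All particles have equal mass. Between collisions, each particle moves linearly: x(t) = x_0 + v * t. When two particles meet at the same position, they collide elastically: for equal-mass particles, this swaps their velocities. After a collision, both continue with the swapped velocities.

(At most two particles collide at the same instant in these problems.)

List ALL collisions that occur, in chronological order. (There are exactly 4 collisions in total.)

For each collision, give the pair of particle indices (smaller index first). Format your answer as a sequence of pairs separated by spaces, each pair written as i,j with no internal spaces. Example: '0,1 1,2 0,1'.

Answer: 2,3 1,2 2,3 0,1

Derivation:
Collision at t=2/5: particles 2 and 3 swap velocities; positions: p0=-4/5 p1=21/5 p2=32/5 p3=32/5; velocities now: v0=-2 v1=3 v2=-4 v3=1
Collision at t=5/7: particles 1 and 2 swap velocities; positions: p0=-10/7 p1=36/7 p2=36/7 p3=47/7; velocities now: v0=-2 v1=-4 v2=3 v3=1
Collision at t=3/2: particles 2 and 3 swap velocities; positions: p0=-3 p1=2 p2=15/2 p3=15/2; velocities now: v0=-2 v1=-4 v2=1 v3=3
Collision at t=4: particles 0 and 1 swap velocities; positions: p0=-8 p1=-8 p2=10 p3=15; velocities now: v0=-4 v1=-2 v2=1 v3=3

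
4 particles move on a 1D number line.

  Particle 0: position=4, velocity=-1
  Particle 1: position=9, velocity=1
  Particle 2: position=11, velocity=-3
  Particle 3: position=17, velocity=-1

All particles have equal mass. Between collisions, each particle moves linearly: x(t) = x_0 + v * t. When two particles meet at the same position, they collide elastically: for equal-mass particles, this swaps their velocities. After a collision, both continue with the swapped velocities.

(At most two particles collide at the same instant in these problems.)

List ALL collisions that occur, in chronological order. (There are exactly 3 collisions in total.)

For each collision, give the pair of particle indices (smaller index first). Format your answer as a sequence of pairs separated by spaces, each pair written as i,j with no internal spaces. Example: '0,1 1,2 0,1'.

Answer: 1,2 0,1 2,3

Derivation:
Collision at t=1/2: particles 1 and 2 swap velocities; positions: p0=7/2 p1=19/2 p2=19/2 p3=33/2; velocities now: v0=-1 v1=-3 v2=1 v3=-1
Collision at t=7/2: particles 0 and 1 swap velocities; positions: p0=1/2 p1=1/2 p2=25/2 p3=27/2; velocities now: v0=-3 v1=-1 v2=1 v3=-1
Collision at t=4: particles 2 and 3 swap velocities; positions: p0=-1 p1=0 p2=13 p3=13; velocities now: v0=-3 v1=-1 v2=-1 v3=1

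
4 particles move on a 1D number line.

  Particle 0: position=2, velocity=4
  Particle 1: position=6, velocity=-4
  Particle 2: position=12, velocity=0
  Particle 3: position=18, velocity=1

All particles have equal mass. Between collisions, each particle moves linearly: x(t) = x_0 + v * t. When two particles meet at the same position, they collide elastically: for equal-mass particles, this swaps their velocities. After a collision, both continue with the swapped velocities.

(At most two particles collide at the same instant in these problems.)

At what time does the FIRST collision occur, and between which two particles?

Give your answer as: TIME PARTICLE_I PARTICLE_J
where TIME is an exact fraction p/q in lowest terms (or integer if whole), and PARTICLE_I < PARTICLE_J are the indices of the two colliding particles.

Answer: 1/2 0 1

Derivation:
Pair (0,1): pos 2,6 vel 4,-4 -> gap=4, closing at 8/unit, collide at t=1/2
Pair (1,2): pos 6,12 vel -4,0 -> not approaching (rel speed -4 <= 0)
Pair (2,3): pos 12,18 vel 0,1 -> not approaching (rel speed -1 <= 0)
Earliest collision: t=1/2 between 0 and 1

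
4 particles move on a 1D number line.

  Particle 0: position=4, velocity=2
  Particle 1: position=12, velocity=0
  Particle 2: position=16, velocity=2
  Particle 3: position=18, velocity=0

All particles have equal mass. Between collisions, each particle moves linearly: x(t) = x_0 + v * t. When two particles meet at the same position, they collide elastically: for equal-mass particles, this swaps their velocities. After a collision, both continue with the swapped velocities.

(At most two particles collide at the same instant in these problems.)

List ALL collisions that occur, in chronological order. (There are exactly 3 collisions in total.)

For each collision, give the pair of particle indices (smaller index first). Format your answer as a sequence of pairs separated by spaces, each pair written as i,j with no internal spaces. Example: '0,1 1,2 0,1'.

Answer: 2,3 0,1 1,2

Derivation:
Collision at t=1: particles 2 and 3 swap velocities; positions: p0=6 p1=12 p2=18 p3=18; velocities now: v0=2 v1=0 v2=0 v3=2
Collision at t=4: particles 0 and 1 swap velocities; positions: p0=12 p1=12 p2=18 p3=24; velocities now: v0=0 v1=2 v2=0 v3=2
Collision at t=7: particles 1 and 2 swap velocities; positions: p0=12 p1=18 p2=18 p3=30; velocities now: v0=0 v1=0 v2=2 v3=2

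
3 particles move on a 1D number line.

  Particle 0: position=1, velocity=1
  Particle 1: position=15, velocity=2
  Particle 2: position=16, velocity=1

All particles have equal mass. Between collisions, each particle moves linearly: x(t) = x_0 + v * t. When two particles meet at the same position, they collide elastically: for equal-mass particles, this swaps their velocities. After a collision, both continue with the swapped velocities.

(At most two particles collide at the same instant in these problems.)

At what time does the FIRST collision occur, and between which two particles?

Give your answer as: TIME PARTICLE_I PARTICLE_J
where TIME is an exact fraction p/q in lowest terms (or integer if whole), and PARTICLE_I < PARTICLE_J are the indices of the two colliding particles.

Answer: 1 1 2

Derivation:
Pair (0,1): pos 1,15 vel 1,2 -> not approaching (rel speed -1 <= 0)
Pair (1,2): pos 15,16 vel 2,1 -> gap=1, closing at 1/unit, collide at t=1
Earliest collision: t=1 between 1 and 2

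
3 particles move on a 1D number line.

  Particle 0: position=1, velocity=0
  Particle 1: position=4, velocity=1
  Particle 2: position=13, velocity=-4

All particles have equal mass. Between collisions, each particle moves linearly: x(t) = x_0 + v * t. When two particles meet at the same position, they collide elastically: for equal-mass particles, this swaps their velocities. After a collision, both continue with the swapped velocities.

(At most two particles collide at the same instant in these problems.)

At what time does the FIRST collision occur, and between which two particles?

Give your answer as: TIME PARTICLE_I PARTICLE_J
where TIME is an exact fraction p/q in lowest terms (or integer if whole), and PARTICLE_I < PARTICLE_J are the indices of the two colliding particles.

Pair (0,1): pos 1,4 vel 0,1 -> not approaching (rel speed -1 <= 0)
Pair (1,2): pos 4,13 vel 1,-4 -> gap=9, closing at 5/unit, collide at t=9/5
Earliest collision: t=9/5 between 1 and 2

Answer: 9/5 1 2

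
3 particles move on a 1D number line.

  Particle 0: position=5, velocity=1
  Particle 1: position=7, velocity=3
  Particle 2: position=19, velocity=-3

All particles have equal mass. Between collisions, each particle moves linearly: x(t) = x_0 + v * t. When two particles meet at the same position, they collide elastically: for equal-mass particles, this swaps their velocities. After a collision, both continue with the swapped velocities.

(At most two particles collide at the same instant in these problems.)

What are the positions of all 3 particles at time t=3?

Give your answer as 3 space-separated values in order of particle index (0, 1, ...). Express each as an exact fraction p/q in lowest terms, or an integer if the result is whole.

Collision at t=2: particles 1 and 2 swap velocities; positions: p0=7 p1=13 p2=13; velocities now: v0=1 v1=-3 v2=3
Advance to t=3 (no further collisions before then); velocities: v0=1 v1=-3 v2=3; positions = 8 10 16

Answer: 8 10 16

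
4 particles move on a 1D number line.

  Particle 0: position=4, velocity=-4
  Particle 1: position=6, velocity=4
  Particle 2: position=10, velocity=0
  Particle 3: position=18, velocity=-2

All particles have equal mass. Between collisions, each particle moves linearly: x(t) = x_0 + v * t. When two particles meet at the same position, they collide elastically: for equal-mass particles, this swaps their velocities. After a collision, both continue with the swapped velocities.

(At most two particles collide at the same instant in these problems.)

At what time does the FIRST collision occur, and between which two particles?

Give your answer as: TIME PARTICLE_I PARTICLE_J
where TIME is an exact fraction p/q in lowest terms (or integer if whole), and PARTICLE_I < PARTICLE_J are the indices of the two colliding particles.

Pair (0,1): pos 4,6 vel -4,4 -> not approaching (rel speed -8 <= 0)
Pair (1,2): pos 6,10 vel 4,0 -> gap=4, closing at 4/unit, collide at t=1
Pair (2,3): pos 10,18 vel 0,-2 -> gap=8, closing at 2/unit, collide at t=4
Earliest collision: t=1 between 1 and 2

Answer: 1 1 2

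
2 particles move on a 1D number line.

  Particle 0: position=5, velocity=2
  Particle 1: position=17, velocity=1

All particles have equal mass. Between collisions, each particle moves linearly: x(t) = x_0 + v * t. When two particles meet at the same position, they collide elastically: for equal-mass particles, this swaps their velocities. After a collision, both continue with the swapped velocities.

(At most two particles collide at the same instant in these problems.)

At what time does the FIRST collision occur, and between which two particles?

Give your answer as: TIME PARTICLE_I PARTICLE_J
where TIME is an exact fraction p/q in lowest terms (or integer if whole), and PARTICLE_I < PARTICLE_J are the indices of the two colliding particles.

Answer: 12 0 1

Derivation:
Pair (0,1): pos 5,17 vel 2,1 -> gap=12, closing at 1/unit, collide at t=12
Earliest collision: t=12 between 0 and 1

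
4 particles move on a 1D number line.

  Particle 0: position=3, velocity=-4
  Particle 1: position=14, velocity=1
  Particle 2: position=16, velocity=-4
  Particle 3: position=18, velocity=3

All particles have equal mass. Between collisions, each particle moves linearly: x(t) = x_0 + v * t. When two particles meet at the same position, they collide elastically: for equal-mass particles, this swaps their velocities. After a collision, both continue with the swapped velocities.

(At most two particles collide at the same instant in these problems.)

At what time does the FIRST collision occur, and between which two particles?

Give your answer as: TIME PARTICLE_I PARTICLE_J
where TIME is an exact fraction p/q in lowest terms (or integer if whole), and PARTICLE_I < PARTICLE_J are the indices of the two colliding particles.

Pair (0,1): pos 3,14 vel -4,1 -> not approaching (rel speed -5 <= 0)
Pair (1,2): pos 14,16 vel 1,-4 -> gap=2, closing at 5/unit, collide at t=2/5
Pair (2,3): pos 16,18 vel -4,3 -> not approaching (rel speed -7 <= 0)
Earliest collision: t=2/5 between 1 and 2

Answer: 2/5 1 2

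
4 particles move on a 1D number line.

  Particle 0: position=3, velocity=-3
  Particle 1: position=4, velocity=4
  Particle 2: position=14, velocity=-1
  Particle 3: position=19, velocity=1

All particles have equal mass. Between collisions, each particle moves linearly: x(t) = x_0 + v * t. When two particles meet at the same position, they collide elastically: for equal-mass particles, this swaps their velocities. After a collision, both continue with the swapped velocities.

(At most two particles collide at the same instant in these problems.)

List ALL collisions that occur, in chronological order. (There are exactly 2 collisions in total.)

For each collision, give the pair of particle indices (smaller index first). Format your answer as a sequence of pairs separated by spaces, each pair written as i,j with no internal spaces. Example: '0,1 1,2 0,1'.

Collision at t=2: particles 1 and 2 swap velocities; positions: p0=-3 p1=12 p2=12 p3=21; velocities now: v0=-3 v1=-1 v2=4 v3=1
Collision at t=5: particles 2 and 3 swap velocities; positions: p0=-12 p1=9 p2=24 p3=24; velocities now: v0=-3 v1=-1 v2=1 v3=4

Answer: 1,2 2,3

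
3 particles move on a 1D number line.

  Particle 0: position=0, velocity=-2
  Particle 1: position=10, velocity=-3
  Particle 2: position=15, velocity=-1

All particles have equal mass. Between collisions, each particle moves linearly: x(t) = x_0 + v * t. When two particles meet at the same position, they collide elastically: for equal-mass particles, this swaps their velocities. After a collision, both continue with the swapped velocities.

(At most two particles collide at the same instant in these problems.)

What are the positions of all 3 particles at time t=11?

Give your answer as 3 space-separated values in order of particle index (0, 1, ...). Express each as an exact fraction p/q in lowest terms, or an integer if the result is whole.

Answer: -23 -22 4

Derivation:
Collision at t=10: particles 0 and 1 swap velocities; positions: p0=-20 p1=-20 p2=5; velocities now: v0=-3 v1=-2 v2=-1
Advance to t=11 (no further collisions before then); velocities: v0=-3 v1=-2 v2=-1; positions = -23 -22 4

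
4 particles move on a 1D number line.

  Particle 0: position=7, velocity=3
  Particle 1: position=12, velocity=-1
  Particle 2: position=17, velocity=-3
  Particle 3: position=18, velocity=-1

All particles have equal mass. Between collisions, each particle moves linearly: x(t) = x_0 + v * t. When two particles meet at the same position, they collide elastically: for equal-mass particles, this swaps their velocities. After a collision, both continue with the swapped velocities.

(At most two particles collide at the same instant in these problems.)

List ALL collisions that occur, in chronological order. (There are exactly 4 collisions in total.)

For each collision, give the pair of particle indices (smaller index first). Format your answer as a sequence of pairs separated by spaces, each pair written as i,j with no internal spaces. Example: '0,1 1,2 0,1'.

Answer: 0,1 1,2 0,1 2,3

Derivation:
Collision at t=5/4: particles 0 and 1 swap velocities; positions: p0=43/4 p1=43/4 p2=53/4 p3=67/4; velocities now: v0=-1 v1=3 v2=-3 v3=-1
Collision at t=5/3: particles 1 and 2 swap velocities; positions: p0=31/3 p1=12 p2=12 p3=49/3; velocities now: v0=-1 v1=-3 v2=3 v3=-1
Collision at t=5/2: particles 0 and 1 swap velocities; positions: p0=19/2 p1=19/2 p2=29/2 p3=31/2; velocities now: v0=-3 v1=-1 v2=3 v3=-1
Collision at t=11/4: particles 2 and 3 swap velocities; positions: p0=35/4 p1=37/4 p2=61/4 p3=61/4; velocities now: v0=-3 v1=-1 v2=-1 v3=3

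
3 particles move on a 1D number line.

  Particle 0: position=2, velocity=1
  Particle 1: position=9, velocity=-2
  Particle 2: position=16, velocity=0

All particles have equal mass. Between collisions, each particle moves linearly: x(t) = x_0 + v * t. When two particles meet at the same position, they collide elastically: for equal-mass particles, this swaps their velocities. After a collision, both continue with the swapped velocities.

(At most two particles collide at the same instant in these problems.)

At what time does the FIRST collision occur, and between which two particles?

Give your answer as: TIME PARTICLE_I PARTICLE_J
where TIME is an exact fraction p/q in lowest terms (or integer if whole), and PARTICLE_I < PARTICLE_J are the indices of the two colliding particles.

Answer: 7/3 0 1

Derivation:
Pair (0,1): pos 2,9 vel 1,-2 -> gap=7, closing at 3/unit, collide at t=7/3
Pair (1,2): pos 9,16 vel -2,0 -> not approaching (rel speed -2 <= 0)
Earliest collision: t=7/3 between 0 and 1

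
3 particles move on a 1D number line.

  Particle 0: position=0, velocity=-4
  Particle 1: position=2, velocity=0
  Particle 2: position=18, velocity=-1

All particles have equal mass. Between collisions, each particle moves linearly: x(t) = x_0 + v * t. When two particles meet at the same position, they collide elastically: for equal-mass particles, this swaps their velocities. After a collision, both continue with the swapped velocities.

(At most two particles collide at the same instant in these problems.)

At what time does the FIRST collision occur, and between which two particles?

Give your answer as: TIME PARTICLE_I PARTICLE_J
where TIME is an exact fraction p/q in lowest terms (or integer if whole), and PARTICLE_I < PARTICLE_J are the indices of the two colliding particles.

Answer: 16 1 2

Derivation:
Pair (0,1): pos 0,2 vel -4,0 -> not approaching (rel speed -4 <= 0)
Pair (1,2): pos 2,18 vel 0,-1 -> gap=16, closing at 1/unit, collide at t=16
Earliest collision: t=16 between 1 and 2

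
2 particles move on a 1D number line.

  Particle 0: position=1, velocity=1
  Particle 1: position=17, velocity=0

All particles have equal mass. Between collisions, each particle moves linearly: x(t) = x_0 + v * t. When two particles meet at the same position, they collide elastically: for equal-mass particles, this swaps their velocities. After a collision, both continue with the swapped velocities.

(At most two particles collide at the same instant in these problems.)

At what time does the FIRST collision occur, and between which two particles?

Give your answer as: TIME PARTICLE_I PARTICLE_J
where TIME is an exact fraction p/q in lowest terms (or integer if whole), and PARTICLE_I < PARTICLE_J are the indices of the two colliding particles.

Pair (0,1): pos 1,17 vel 1,0 -> gap=16, closing at 1/unit, collide at t=16
Earliest collision: t=16 between 0 and 1

Answer: 16 0 1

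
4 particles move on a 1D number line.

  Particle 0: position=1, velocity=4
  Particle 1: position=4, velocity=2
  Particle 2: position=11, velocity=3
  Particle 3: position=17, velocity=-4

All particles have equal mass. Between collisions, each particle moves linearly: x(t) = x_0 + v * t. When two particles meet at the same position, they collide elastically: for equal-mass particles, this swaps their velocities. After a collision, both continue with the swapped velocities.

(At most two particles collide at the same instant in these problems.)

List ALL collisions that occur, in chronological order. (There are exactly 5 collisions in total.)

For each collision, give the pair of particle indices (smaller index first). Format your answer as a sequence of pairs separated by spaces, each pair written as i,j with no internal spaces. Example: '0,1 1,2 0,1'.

Answer: 2,3 0,1 1,2 0,1 2,3

Derivation:
Collision at t=6/7: particles 2 and 3 swap velocities; positions: p0=31/7 p1=40/7 p2=95/7 p3=95/7; velocities now: v0=4 v1=2 v2=-4 v3=3
Collision at t=3/2: particles 0 and 1 swap velocities; positions: p0=7 p1=7 p2=11 p3=31/2; velocities now: v0=2 v1=4 v2=-4 v3=3
Collision at t=2: particles 1 and 2 swap velocities; positions: p0=8 p1=9 p2=9 p3=17; velocities now: v0=2 v1=-4 v2=4 v3=3
Collision at t=13/6: particles 0 and 1 swap velocities; positions: p0=25/3 p1=25/3 p2=29/3 p3=35/2; velocities now: v0=-4 v1=2 v2=4 v3=3
Collision at t=10: particles 2 and 3 swap velocities; positions: p0=-23 p1=24 p2=41 p3=41; velocities now: v0=-4 v1=2 v2=3 v3=4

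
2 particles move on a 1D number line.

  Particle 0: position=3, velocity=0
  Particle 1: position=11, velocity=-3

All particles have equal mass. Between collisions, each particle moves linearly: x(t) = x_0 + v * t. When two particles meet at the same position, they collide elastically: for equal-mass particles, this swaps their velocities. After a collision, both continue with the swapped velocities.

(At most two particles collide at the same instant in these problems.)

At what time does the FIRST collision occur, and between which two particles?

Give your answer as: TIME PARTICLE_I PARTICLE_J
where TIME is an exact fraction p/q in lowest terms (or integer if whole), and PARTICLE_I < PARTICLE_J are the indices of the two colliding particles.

Answer: 8/3 0 1

Derivation:
Pair (0,1): pos 3,11 vel 0,-3 -> gap=8, closing at 3/unit, collide at t=8/3
Earliest collision: t=8/3 between 0 and 1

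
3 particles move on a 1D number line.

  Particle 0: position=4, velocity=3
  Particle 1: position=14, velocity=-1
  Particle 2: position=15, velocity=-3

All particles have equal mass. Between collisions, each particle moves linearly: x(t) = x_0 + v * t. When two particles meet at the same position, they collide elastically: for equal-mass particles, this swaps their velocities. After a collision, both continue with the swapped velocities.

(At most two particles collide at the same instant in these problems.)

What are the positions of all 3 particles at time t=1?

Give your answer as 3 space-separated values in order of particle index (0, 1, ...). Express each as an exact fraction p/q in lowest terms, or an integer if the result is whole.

Collision at t=1/2: particles 1 and 2 swap velocities; positions: p0=11/2 p1=27/2 p2=27/2; velocities now: v0=3 v1=-3 v2=-1
Advance to t=1 (no further collisions before then); velocities: v0=3 v1=-3 v2=-1; positions = 7 12 13

Answer: 7 12 13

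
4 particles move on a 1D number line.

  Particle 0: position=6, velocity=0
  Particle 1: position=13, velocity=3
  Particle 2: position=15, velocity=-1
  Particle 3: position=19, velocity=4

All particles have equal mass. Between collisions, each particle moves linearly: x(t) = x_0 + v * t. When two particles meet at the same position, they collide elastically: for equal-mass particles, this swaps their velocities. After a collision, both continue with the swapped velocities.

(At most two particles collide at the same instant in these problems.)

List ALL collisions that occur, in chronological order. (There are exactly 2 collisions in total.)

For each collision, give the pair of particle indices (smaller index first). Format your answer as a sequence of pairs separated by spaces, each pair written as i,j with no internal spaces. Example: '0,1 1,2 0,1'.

Collision at t=1/2: particles 1 and 2 swap velocities; positions: p0=6 p1=29/2 p2=29/2 p3=21; velocities now: v0=0 v1=-1 v2=3 v3=4
Collision at t=9: particles 0 and 1 swap velocities; positions: p0=6 p1=6 p2=40 p3=55; velocities now: v0=-1 v1=0 v2=3 v3=4

Answer: 1,2 0,1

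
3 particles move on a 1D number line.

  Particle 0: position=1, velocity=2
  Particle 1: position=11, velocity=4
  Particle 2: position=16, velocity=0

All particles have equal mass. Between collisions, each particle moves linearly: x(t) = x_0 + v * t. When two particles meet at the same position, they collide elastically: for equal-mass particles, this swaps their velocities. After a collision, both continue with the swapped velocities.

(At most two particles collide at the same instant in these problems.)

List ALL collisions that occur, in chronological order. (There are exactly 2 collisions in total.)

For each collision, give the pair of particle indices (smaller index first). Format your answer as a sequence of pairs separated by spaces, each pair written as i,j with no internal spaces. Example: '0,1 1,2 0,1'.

Answer: 1,2 0,1

Derivation:
Collision at t=5/4: particles 1 and 2 swap velocities; positions: p0=7/2 p1=16 p2=16; velocities now: v0=2 v1=0 v2=4
Collision at t=15/2: particles 0 and 1 swap velocities; positions: p0=16 p1=16 p2=41; velocities now: v0=0 v1=2 v2=4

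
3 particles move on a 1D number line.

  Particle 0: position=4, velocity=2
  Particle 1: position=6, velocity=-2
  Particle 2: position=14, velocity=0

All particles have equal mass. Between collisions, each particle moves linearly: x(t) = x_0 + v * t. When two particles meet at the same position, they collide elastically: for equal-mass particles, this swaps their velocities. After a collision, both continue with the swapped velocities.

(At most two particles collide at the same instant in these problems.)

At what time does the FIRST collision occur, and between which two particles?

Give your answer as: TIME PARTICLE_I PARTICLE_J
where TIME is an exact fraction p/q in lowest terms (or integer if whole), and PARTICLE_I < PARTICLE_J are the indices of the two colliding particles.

Pair (0,1): pos 4,6 vel 2,-2 -> gap=2, closing at 4/unit, collide at t=1/2
Pair (1,2): pos 6,14 vel -2,0 -> not approaching (rel speed -2 <= 0)
Earliest collision: t=1/2 between 0 and 1

Answer: 1/2 0 1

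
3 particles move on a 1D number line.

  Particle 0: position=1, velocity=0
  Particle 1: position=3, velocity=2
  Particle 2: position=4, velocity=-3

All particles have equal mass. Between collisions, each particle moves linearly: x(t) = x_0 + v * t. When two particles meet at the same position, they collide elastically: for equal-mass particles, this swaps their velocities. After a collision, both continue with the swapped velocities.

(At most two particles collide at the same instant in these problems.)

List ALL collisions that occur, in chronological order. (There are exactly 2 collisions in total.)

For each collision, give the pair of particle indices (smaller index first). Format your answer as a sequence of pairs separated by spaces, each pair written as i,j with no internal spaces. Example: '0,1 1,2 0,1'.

Answer: 1,2 0,1

Derivation:
Collision at t=1/5: particles 1 and 2 swap velocities; positions: p0=1 p1=17/5 p2=17/5; velocities now: v0=0 v1=-3 v2=2
Collision at t=1: particles 0 and 1 swap velocities; positions: p0=1 p1=1 p2=5; velocities now: v0=-3 v1=0 v2=2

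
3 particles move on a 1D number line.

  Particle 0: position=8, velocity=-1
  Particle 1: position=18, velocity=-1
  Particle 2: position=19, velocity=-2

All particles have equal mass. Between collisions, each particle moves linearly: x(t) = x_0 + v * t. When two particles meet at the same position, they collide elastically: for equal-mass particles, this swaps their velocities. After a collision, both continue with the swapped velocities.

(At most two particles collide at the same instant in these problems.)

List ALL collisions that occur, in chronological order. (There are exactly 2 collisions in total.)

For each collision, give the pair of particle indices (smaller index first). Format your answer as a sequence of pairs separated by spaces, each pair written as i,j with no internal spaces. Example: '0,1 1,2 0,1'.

Collision at t=1: particles 1 and 2 swap velocities; positions: p0=7 p1=17 p2=17; velocities now: v0=-1 v1=-2 v2=-1
Collision at t=11: particles 0 and 1 swap velocities; positions: p0=-3 p1=-3 p2=7; velocities now: v0=-2 v1=-1 v2=-1

Answer: 1,2 0,1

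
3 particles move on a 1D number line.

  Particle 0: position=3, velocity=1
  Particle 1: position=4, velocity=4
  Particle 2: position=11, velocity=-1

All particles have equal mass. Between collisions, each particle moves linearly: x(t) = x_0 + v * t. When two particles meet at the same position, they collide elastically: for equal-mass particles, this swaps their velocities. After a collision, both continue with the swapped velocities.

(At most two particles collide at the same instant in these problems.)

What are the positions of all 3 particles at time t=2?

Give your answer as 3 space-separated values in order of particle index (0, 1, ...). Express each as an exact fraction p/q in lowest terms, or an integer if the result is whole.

Answer: 5 9 12

Derivation:
Collision at t=7/5: particles 1 and 2 swap velocities; positions: p0=22/5 p1=48/5 p2=48/5; velocities now: v0=1 v1=-1 v2=4
Advance to t=2 (no further collisions before then); velocities: v0=1 v1=-1 v2=4; positions = 5 9 12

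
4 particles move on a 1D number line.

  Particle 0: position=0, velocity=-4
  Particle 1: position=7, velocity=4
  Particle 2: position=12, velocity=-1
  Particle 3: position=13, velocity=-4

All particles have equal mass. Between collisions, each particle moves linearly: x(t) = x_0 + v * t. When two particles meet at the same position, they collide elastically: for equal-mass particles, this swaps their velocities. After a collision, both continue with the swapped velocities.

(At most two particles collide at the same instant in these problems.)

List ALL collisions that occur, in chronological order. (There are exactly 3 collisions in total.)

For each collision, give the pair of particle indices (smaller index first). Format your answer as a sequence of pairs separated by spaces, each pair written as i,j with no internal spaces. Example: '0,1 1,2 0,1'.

Collision at t=1/3: particles 2 and 3 swap velocities; positions: p0=-4/3 p1=25/3 p2=35/3 p3=35/3; velocities now: v0=-4 v1=4 v2=-4 v3=-1
Collision at t=3/4: particles 1 and 2 swap velocities; positions: p0=-3 p1=10 p2=10 p3=45/4; velocities now: v0=-4 v1=-4 v2=4 v3=-1
Collision at t=1: particles 2 and 3 swap velocities; positions: p0=-4 p1=9 p2=11 p3=11; velocities now: v0=-4 v1=-4 v2=-1 v3=4

Answer: 2,3 1,2 2,3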